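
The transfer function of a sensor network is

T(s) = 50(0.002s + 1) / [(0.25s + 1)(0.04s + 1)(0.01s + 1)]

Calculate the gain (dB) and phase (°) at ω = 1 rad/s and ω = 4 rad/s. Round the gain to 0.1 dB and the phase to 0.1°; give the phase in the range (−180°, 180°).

At ω = 1 rad/s:
zero (1 + j1·0.002) = 1 + j0.002 → |·| ≈ 1, ∠ ≈ 0.11°
pole (1 + j1·0.25) = 1 + j0.25 → |·| ≈ 1.0308, ∠ ≈ 14.04°
pole (1 + j1·0.04) = 1 + j0.04 → |·| ≈ 1.0008, ∠ ≈ 2.29°
pole (1 + j1·0.01) = 1 + j0.01 → |·| ≈ 1, ∠ ≈ 0.57°
|T| = 50 · 1 / (1.0308 · 1.0008 · 1) ≈ 48.467
Gain = 20 log₁₀(48.467) ≈ 33.71 dB
∠T = (0.11°) − (14.04° + 2.29° + 0.57°) = -16.79°

At ω = 4 rad/s:
zero (1 + j4·0.002) = 1 + j0.008 → |·| ≈ 1, ∠ ≈ 0.46°
pole (1 + j4·0.25) = 1 + j1 → |·| ≈ 1.4142, ∠ ≈ 45.00°
pole (1 + j4·0.04) = 1 + j0.16 → |·| ≈ 1.0127, ∠ ≈ 9.09°
pole (1 + j4·0.01) = 1 + j0.04 → |·| ≈ 1.0008, ∠ ≈ 2.29°
|T| = 50 · 1 / (1.4142 · 1.0127 · 1.0008) ≈ 34.884
Gain = 20 log₁₀(34.884) ≈ 30.85 dB
∠T = (0.46°) − (45.00° + 9.09° + 2.29°) = -55.92°

ω = 1: 33.7 dB, -16.8°; ω = 4: 30.9 dB, -55.9°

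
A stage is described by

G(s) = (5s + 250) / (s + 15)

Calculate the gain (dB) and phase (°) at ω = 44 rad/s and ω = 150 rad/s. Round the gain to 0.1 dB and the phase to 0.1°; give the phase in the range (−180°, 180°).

ω = 44: 17.1 dB, -29.8°; ω = 150: 14.4 dB, -12.7°

Substitute s = j44:
Numerator: 5(j44) + 250 = 250 + j220
Denominator: (j44) + 15 = 15 + j44
|N| = √(250² + 220²) ≈ 333.02, ∠N ≈ 41.35°
|D| = √(15² + 44²) ≈ 46.487, ∠D ≈ 71.18°
|G| = 333.02 / 46.487 ≈ 7.1637
Gain = 20 log₁₀(7.1637) ≈ 17.10 dB
∠G = 41.35° − 71.18° = -29.83°

Substitute s = j150:
Numerator: 5(j150) + 250 = 250 + j750
Denominator: (j150) + 15 = 15 + j150
|N| = √(250² + 750²) ≈ 790.57, ∠N ≈ 71.57°
|D| = √(15² + 150²) ≈ 150.75, ∠D ≈ 84.29°
|G| = 790.57 / 150.75 ≈ 5.2442
Gain = 20 log₁₀(5.2442) ≈ 14.39 dB
∠G = 71.57° − 84.29° = -12.72°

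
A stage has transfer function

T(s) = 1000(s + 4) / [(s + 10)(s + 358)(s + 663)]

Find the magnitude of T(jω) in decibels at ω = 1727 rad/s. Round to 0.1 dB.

-70.3 dB

At s = jω = j1727:
zero (s+4): 4 + j1727 → |·| = √(4²+1727²) = √2982545 ≈ 1727, ∠ = arctan(1727/4) ≈ 89.87°
pole (s+10): 10 + j1727 → |·| = √(10²+1727²) = √2982629 ≈ 1727, ∠ = arctan(1727/10) ≈ 89.67°
pole (s+358): 358 + j1727 → |·| = √(358²+1727²) = √3110693 ≈ 1763.7, ∠ = arctan(1727/358) ≈ 78.29°
pole (s+663): 663 + j1727 → |·| = √(663²+1727²) = √3422098 ≈ 1849.9, ∠ = arctan(1727/663) ≈ 69.00°
|T| = 1000 · 1727 / 5.6346e+09 ≈ 0.0003065
Gain = 20 log₁₀(0.0003065) ≈ -70.27 dB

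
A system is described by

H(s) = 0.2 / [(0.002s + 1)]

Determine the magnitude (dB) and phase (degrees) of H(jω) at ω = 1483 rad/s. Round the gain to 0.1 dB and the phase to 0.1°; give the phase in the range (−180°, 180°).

At ω = 1483 rad/s:
pole (1 + j1483·0.002) = 1 + j2.966 → |·| ≈ 3.13, ∠ ≈ 71.37°
|H| = 0.2 · 1 / (3.13) ≈ 0.063898
Gain = 20 log₁₀(0.063898) ≈ -23.89 dB
∠H = (0°) − (71.37°) = -71.37°

-23.9 dB, -71.4°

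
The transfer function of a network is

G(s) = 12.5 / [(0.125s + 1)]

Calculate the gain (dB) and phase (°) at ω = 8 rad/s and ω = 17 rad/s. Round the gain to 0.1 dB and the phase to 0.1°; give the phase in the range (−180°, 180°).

At ω = 8 rad/s:
pole (1 + j8·0.125) = 1 + j1 → |·| ≈ 1.4142, ∠ ≈ 45.00°
|G| = 12.5 · 1 / (1.4142) ≈ 8.8389
Gain = 20 log₁₀(8.8389) ≈ 18.93 dB
∠G = (0°) − (45.00°) = -45.00°

At ω = 17 rad/s:
pole (1 + j17·0.125) = 1 + j2.125 → |·| ≈ 2.3485, ∠ ≈ 64.80°
|G| = 12.5 · 1 / (2.3485) ≈ 5.3225
Gain = 20 log₁₀(5.3225) ≈ 14.52 dB
∠G = (0°) − (64.80°) = -64.80°

ω = 8: 18.9 dB, -45.0°; ω = 17: 14.5 dB, -64.8°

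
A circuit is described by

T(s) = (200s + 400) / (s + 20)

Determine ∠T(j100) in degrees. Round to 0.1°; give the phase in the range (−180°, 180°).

10.2°

Substitute s = j100:
Numerator: 200(j100) + 400 = 400 + j20000
Denominator: (j100) + 20 = 20 + j100
|N| = √(400² + 20000²) ≈ 20004, ∠N ≈ 88.85°
|D| = √(20² + 100²) ≈ 101.98, ∠D ≈ 78.69°
∠T = 88.85° − 78.69° = 10.16°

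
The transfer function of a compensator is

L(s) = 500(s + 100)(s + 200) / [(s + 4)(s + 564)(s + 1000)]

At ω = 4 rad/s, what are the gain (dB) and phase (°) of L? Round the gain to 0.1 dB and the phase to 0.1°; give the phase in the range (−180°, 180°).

At s = jω = j4:
zero (s+100): 100 + j4 → |·| = √(100²+4²) = √10016 ≈ 100.08, ∠ = arctan(4/100) ≈ 2.29°
zero (s+200): 200 + j4 → |·| = √(200²+4²) = √40016 ≈ 200.04, ∠ = arctan(4/200) ≈ 1.15°
pole (s+4): 4 + j4 → |·| = √(4²+4²) = √32 ≈ 5.6569, ∠ = arctan(4/4) ≈ 45.00°
pole (s+564): 564 + j4 → |·| = √(564²+4²) = √318112 ≈ 564.01, ∠ = arctan(4/564) ≈ 0.41°
pole (s+1000): 1000 + j4 → |·| = √(1000²+4²) = √1000016 ≈ 1000, ∠ = arctan(4/1000) ≈ 0.23°
|L| = 500 · 20020 / 3.1905e+06 ≈ 3.1374
Gain = 20 log₁₀(3.1374) ≈ 9.93 dB
∠L = 3.44° − 45.64° = -42.20°

9.9 dB, -42.2°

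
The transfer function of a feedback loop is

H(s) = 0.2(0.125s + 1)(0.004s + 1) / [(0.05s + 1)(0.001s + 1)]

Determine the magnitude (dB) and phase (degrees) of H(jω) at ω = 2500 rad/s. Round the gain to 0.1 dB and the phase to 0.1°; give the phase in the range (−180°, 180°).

At ω = 2500 rad/s:
zero (1 + j2500·0.125) = 1 + j312.5 → |·| ≈ 312.5, ∠ ≈ 89.82°
zero (1 + j2500·0.004) = 1 + j10 → |·| ≈ 10.05, ∠ ≈ 84.29°
pole (1 + j2500·0.05) = 1 + j125 → |·| ≈ 125, ∠ ≈ 89.54°
pole (1 + j2500·0.001) = 1 + j2.5 → |·| ≈ 2.6926, ∠ ≈ 68.20°
|H| = 0.2 · 312.5 · 10.05 / (125 · 2.6926) ≈ 1.8662
Gain = 20 log₁₀(1.8662) ≈ 5.42 dB
∠H = (89.82° + 84.29°) − (89.54° + 68.20°) = 16.37°

5.4 dB, 16.4°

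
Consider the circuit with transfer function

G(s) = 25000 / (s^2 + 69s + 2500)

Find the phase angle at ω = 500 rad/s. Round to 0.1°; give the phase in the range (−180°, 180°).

-172.1°

At s = jω = j500:
quadratic: (j500)² + 69·j500 + 2500 = -247500 + j34500 → |·| ≈ 2.4989e+05, ∠ ≈ 172.06°
∠G = 0.00° − 172.06° = -172.06°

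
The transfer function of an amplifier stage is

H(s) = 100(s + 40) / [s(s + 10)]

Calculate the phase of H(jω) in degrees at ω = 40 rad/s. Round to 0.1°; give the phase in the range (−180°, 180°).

At s = jω = j40:
zero (s+40): 40 + j40 → |·| = √(40²+40²) = √3200 ≈ 56.569, ∠ = arctan(40/40) ≈ 45.00°
pole (s+10): 10 + j40 → |·| = √(10²+40²) = √1700 ≈ 41.231, ∠ = arctan(40/10) ≈ 75.96°
pole at origin: |s| = 40, ∠ = 90.00° (in denominator)
∠H = 45.00° − 165.96° = -120.96°

-121.0°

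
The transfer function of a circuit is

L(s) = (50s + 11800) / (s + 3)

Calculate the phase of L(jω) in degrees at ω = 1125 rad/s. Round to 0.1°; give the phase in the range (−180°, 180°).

Substitute s = j1125:
Numerator: 50(j1125) + 11800 = 11800 + j56250
Denominator: (j1125) + 3 = 3 + j1125
|N| = √(11800² + 56250²) ≈ 57474, ∠N ≈ 78.15°
|D| = √(3² + 1125²) ≈ 1125, ∠D ≈ 89.85°
∠L = 78.15° − 89.85° = -11.70°

-11.7°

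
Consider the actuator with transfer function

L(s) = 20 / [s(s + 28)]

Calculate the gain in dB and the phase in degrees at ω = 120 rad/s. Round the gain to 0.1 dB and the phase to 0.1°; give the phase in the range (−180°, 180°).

-57.4 dB, -166.9°

At s = jω = j120:
pole (s+28): 28 + j120 → |·| = √(28²+120²) = √15184 ≈ 123.22, ∠ = arctan(120/28) ≈ 76.87°
pole at origin: |s| = 120, ∠ = 90.00° (in denominator)
|L| = 20 / 14786 ≈ 0.0013526
Gain = 20 log₁₀(0.0013526) ≈ -57.38 dB
∠L = 0.00° − 166.87° = -166.87°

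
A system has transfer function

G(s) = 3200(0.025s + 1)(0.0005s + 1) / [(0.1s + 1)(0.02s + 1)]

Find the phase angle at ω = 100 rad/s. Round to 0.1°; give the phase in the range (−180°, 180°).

-76.7°

At ω = 100 rad/s:
zero (1 + j100·0.025) = 1 + j2.5 → |·| ≈ 2.6926, ∠ ≈ 68.20°
zero (1 + j100·0.0005) = 1 + j0.05 → |·| ≈ 1.0012, ∠ ≈ 2.86°
pole (1 + j100·0.1) = 1 + j10 → |·| ≈ 10.05, ∠ ≈ 84.29°
pole (1 + j100·0.02) = 1 + j2 → |·| ≈ 2.2361, ∠ ≈ 63.43°
∠G = (68.20° + 2.86°) − (84.29° + 63.43°) = -76.66°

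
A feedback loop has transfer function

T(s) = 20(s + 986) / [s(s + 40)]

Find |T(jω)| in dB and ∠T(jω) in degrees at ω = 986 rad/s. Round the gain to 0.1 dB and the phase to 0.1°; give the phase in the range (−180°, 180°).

At s = jω = j986:
zero (s+986): 986 + j986 → |·| = √(986²+986²) = √1944392 ≈ 1394.4, ∠ = arctan(986/986) ≈ 45.00°
pole (s+40): 40 + j986 → |·| = √(40²+986²) = √973796 ≈ 986.81, ∠ = arctan(986/40) ≈ 87.68°
pole at origin: |s| = 986, ∠ = 90.00° (in denominator)
|T| = 20 · 1394.4 / 9.7299e+05 ≈ 0.028662
Gain = 20 log₁₀(0.028662) ≈ -30.85 dB
∠T = 45.00° − 177.68° = -132.68°

-30.9 dB, -132.7°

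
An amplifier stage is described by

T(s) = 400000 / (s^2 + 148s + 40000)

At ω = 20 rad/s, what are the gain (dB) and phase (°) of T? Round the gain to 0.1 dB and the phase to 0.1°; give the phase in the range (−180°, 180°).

20.1 dB, -4.3°

At s = jω = j20:
quadratic: (j20)² + 148·j20 + 40000 = 39600 + j2960 → |·| ≈ 39710, ∠ ≈ 4.27°
|T| = 400000 / 39710 ≈ 10.073
Gain = 20 log₁₀(10.073) ≈ 20.06 dB
∠T = 0.00° − 4.27° = -4.27°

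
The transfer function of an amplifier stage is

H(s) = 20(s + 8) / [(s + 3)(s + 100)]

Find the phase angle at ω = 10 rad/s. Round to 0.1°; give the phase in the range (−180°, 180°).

At s = jω = j10:
zero (s+8): 8 + j10 → |·| = √(8²+10²) = √164 ≈ 12.806, ∠ = arctan(10/8) ≈ 51.34°
pole (s+3): 3 + j10 → |·| = √(3²+10²) = √109 ≈ 10.44, ∠ = arctan(10/3) ≈ 73.30°
pole (s+100): 100 + j10 → |·| = √(100²+10²) = √10100 ≈ 100.5, ∠ = arctan(10/100) ≈ 5.71°
∠H = 51.34° − 79.01° = -27.67°

-27.7°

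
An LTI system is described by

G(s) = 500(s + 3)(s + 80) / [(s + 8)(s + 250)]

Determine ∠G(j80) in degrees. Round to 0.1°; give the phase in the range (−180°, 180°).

30.8°

At s = jω = j80:
zero (s+3): 3 + j80 → |·| = √(3²+80²) = √6409 ≈ 80.056, ∠ = arctan(80/3) ≈ 87.85°
zero (s+80): 80 + j80 → |·| = √(80²+80²) = √12800 ≈ 113.14, ∠ = arctan(80/80) ≈ 45.00°
pole (s+8): 8 + j80 → |·| = √(8²+80²) = √6464 ≈ 80.399, ∠ = arctan(80/8) ≈ 84.29°
pole (s+250): 250 + j80 → |·| = √(250²+80²) = √68900 ≈ 262.49, ∠ = arctan(80/250) ≈ 17.74°
∠G = 132.85° − 102.03° = 30.82°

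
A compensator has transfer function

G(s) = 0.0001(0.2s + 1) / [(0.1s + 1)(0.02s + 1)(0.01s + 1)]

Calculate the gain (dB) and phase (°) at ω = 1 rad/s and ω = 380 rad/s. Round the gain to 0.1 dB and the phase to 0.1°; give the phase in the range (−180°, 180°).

At ω = 1 rad/s:
zero (1 + j1·0.2) = 1 + j0.2 → |·| ≈ 1.0198, ∠ ≈ 11.31°
pole (1 + j1·0.1) = 1 + j0.1 → |·| ≈ 1.005, ∠ ≈ 5.71°
pole (1 + j1·0.02) = 1 + j0.02 → |·| ≈ 1.0002, ∠ ≈ 1.15°
pole (1 + j1·0.01) = 1 + j0.01 → |·| ≈ 1, ∠ ≈ 0.57°
|G| = 0.0001 · 1.0198 / (1.005 · 1.0002 · 1) ≈ 0.00010145
Gain = 20 log₁₀(0.00010145) ≈ -79.87 dB
∠G = (11.31°) − (5.71° + 1.15° + 0.57°) = 3.88°

At ω = 380 rad/s:
zero (1 + j380·0.2) = 1 + j76 → |·| ≈ 76.007, ∠ ≈ 89.25°
pole (1 + j380·0.1) = 1 + j38 → |·| ≈ 38.013, ∠ ≈ 88.49°
pole (1 + j380·0.02) = 1 + j7.6 → |·| ≈ 7.6655, ∠ ≈ 82.50°
pole (1 + j380·0.01) = 1 + j3.8 → |·| ≈ 3.9294, ∠ ≈ 75.26°
|G| = 0.0001 · 76.007 / (38.013 · 7.6655 · 3.9294) ≈ 6.6383e-06
Gain = 20 log₁₀(6.6383e-06) ≈ -103.56 dB
∠G = (89.25°) − (88.49° + 82.50° + 75.26°) = -157.00°

ω = 1: -79.9 dB, 3.9°; ω = 380: -103.6 dB, -157.0°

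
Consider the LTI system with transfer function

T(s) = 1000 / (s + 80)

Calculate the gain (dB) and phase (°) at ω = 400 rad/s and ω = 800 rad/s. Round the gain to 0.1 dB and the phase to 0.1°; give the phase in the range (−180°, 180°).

ω = 400: 7.8 dB, -78.7°; ω = 800: 1.9 dB, -84.3°

At s = jω = j400:
pole (s+80): 80 + j400 → |·| = √(80²+400²) = √166400 ≈ 407.92, ∠ = arctan(400/80) ≈ 78.69°
|T| = 1000 / 407.92 ≈ 2.4515
Gain = 20 log₁₀(2.4515) ≈ 7.79 dB
∠T = 0.00° − 78.69° = -78.69°

At s = jω = j800:
pole (s+80): 80 + j800 → |·| = √(80²+800²) = √646400 ≈ 803.99, ∠ = arctan(800/80) ≈ 84.29°
|T| = 1000 / 803.99 ≈ 1.2438
Gain = 20 log₁₀(1.2438) ≈ 1.90 dB
∠T = 0.00° − 84.29° = -84.29°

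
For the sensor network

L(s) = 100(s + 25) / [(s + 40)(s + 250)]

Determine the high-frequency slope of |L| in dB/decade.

-20 dB/decade

Each pole contributes −20 dB/decade at high frequency; each zero contributes +20 dB/decade.
Net: 1 zero(s) − 2 pole(s) → -20 dB/decade.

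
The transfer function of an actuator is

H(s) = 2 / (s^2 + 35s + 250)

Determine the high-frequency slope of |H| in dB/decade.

-40 dB/decade

Each pole contributes −20 dB/decade at high frequency; each zero contributes +20 dB/decade.
Net: 0 zero(s) − 2 pole(s) → -40 dB/decade.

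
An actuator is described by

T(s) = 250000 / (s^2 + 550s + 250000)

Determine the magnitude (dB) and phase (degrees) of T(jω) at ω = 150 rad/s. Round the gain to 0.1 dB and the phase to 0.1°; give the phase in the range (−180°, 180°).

0.3 dB, -19.9°

At s = jω = j150:
quadratic: (j150)² + 550·j150 + 250000 = 227500 + j82500 → |·| ≈ 2.42e+05, ∠ ≈ 19.93°
|T| = 250000 / 2.42e+05 ≈ 1.0331
Gain = 20 log₁₀(1.0331) ≈ 0.28 dB
∠T = 0.00° − 19.93° = -19.93°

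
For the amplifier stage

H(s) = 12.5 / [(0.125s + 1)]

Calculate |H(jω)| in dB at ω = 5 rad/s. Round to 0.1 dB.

At ω = 5 rad/s:
pole (1 + j5·0.125) = 1 + j0.625 → |·| ≈ 1.1792, ∠ ≈ 32.01°
|H| = 12.5 · 1 / (1.1792) ≈ 10.6
Gain = 20 log₁₀(10.6) ≈ 20.51 dB

20.5 dB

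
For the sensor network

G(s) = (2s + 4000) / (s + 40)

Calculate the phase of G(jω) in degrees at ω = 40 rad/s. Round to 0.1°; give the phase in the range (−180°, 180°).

Substitute s = j40:
Numerator: 2(j40) + 4000 = 4000 + j80
Denominator: (j40) + 40 = 40 + j40
|N| = √(4000² + 80²) ≈ 4000.8, ∠N ≈ 1.15°
|D| = √(40² + 40²) ≈ 56.569, ∠D ≈ 45.00°
∠G = 1.15° − 45.00° = -43.85°

-43.9°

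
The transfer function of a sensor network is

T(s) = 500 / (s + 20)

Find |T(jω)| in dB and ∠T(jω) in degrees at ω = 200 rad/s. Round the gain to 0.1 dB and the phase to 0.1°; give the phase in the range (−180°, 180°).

Substitute s = j200:
Numerator: 500 = 500 + j0
Denominator: (j200) + 20 = 20 + j200
|N| = √(500² + 0²) ≈ 500, ∠N ≈ 0.00°
|D| = √(20² + 200²) ≈ 201, ∠D ≈ 84.29°
|T| = 500 / 201 ≈ 2.4876
Gain = 20 log₁₀(2.4876) ≈ 7.92 dB
∠T = 0.00° − 84.29° = -84.29°

7.9 dB, -84.3°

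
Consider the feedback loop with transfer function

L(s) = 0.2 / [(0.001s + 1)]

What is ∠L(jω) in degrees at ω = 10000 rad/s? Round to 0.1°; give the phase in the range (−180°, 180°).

-84.3°

At ω = 10000 rad/s:
pole (1 + j10000·0.001) = 1 + j10 → |·| ≈ 10.05, ∠ ≈ 84.29°
∠L = (0°) − (84.29°) = -84.29°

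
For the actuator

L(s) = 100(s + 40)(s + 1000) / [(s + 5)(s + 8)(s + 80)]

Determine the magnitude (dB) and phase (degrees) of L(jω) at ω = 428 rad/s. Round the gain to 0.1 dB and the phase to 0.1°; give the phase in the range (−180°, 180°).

At s = jω = j428:
zero (s+40): 40 + j428 → |·| = √(40²+428²) = √184784 ≈ 429.87, ∠ = arctan(428/40) ≈ 84.66°
zero (s+1000): 1000 + j428 → |·| = √(1000²+428²) = √1183184 ≈ 1087.7, ∠ = arctan(428/1000) ≈ 23.17°
pole (s+5): 5 + j428 → |·| = √(5²+428²) = √183209 ≈ 428.03, ∠ = arctan(428/5) ≈ 89.33°
pole (s+8): 8 + j428 → |·| = √(8²+428²) = √183248 ≈ 428.07, ∠ = arctan(428/8) ≈ 88.93°
pole (s+80): 80 + j428 → |·| = √(80²+428²) = √189584 ≈ 435.41, ∠ = arctan(428/80) ≈ 79.41°
|L| = 100 · 4.6757e+05 / 7.9779e+07 ≈ 0.58608
Gain = 20 log₁₀(0.58608) ≈ -4.64 dB
∠L = 107.83° − 257.67° = -149.84°

-4.6 dB, -149.8°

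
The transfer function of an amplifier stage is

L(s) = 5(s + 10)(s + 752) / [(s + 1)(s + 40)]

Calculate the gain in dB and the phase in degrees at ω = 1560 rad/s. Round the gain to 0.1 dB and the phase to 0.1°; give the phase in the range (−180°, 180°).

14.9 dB, -24.6°

At s = jω = j1560:
zero (s+10): 10 + j1560 → |·| = √(10²+1560²) = √2433700 ≈ 1560, ∠ = arctan(1560/10) ≈ 89.63°
zero (s+752): 752 + j1560 → |·| = √(752²+1560²) = √2999104 ≈ 1731.8, ∠ = arctan(1560/752) ≈ 64.26°
pole (s+1): 1 + j1560 → |·| = √(1²+1560²) = √2433601 ≈ 1560, ∠ = arctan(1560/1) ≈ 89.96°
pole (s+40): 40 + j1560 → |·| = √(40²+1560²) = √2435200 ≈ 1560.5, ∠ = arctan(1560/40) ≈ 88.53°
|L| = 5 · 2.7016e+06 / 2.4344e+06 ≈ 5.5488
Gain = 20 log₁₀(5.5488) ≈ 14.88 dB
∠L = 153.89° − 178.49° = -24.60°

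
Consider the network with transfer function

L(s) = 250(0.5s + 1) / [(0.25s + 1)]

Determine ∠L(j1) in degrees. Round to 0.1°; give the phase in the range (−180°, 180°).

At ω = 1 rad/s:
zero (1 + j1·0.5) = 1 + j0.5 → |·| ≈ 1.118, ∠ ≈ 26.57°
pole (1 + j1·0.25) = 1 + j0.25 → |·| ≈ 1.0308, ∠ ≈ 14.04°
∠L = (26.57°) − (14.04°) = 12.53°

12.5°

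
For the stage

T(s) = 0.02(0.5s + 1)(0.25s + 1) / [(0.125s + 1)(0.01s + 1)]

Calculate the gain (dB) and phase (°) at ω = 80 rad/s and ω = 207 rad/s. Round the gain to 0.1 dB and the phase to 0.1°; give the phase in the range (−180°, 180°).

At ω = 80 rad/s:
zero (1 + j80·0.5) = 1 + j40 → |·| ≈ 40.012, ∠ ≈ 88.57°
zero (1 + j80·0.25) = 1 + j20 → |·| ≈ 20.025, ∠ ≈ 87.14°
pole (1 + j80·0.125) = 1 + j10 → |·| ≈ 10.05, ∠ ≈ 84.29°
pole (1 + j80·0.01) = 1 + j0.8 → |·| ≈ 1.2806, ∠ ≈ 38.66°
|T| = 0.02 · 40.012 · 20.025 / (10.05 · 1.2806) ≈ 1.2451
Gain = 20 log₁₀(1.2451) ≈ 1.90 dB
∠T = (88.57° + 87.14°) − (84.29° + 38.66°) = 52.76°

At ω = 207 rad/s:
zero (1 + j207·0.5) = 1 + j103.5 → |·| ≈ 103.5, ∠ ≈ 89.45°
zero (1 + j207·0.25) = 1 + j51.75 → |·| ≈ 51.76, ∠ ≈ 88.89°
pole (1 + j207·0.125) = 1 + j25.875 → |·| ≈ 25.894, ∠ ≈ 87.79°
pole (1 + j207·0.01) = 1 + j2.07 → |·| ≈ 2.2989, ∠ ≈ 64.22°
|T| = 0.02 · 103.5 · 51.76 / (25.894 · 2.2989) ≈ 1.7999
Gain = 20 log₁₀(1.7999) ≈ 5.10 dB
∠T = (89.45° + 88.89°) − (87.79° + 64.22°) = 26.33°

ω = 80: 1.9 dB, 52.8°; ω = 207: 5.1 dB, 26.3°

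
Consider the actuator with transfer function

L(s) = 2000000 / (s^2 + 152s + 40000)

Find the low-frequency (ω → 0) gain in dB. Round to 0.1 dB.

L(0) = 2000000 / 40000 = 50
20 log₁₀(50) ≈ 33.98 dB

34.0 dB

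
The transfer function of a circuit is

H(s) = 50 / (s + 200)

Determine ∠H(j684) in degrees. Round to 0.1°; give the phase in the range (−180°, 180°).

-73.7°

Substitute s = j684:
Numerator: 50 = 50 + j0
Denominator: (j684) + 200 = 200 + j684
|N| = √(50² + 0²) ≈ 50, ∠N ≈ 0.00°
|D| = √(200² + 684²) ≈ 712.64, ∠D ≈ 73.70°
∠H = 0.00° − 73.70° = -73.70°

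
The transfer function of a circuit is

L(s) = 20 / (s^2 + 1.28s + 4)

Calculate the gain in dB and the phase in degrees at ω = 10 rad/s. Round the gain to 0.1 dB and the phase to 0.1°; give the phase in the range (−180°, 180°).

-13.7 dB, -172.4°

At s = jω = j10:
quadratic: (j10)² + 1.28·j10 + 4 = -96 + j12.8 → |·| ≈ 96.85, ∠ ≈ 172.41°
|L| = 20 / 96.85 ≈ 0.2065
Gain = 20 log₁₀(0.2065) ≈ -13.70 dB
∠L = 0.00° − 172.41° = -172.41°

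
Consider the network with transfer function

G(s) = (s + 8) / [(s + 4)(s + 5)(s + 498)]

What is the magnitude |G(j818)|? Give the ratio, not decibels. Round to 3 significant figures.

1.28e-06

At s = jω = j818:
zero (s+8): 8 + j818 → |·| = √(8²+818²) = √669188 ≈ 818.04, ∠ = arctan(818/8) ≈ 89.44°
pole (s+4): 4 + j818 → |·| = √(4²+818²) = √669140 ≈ 818.01, ∠ = arctan(818/4) ≈ 89.72°
pole (s+5): 5 + j818 → |·| = √(5²+818²) = √669149 ≈ 818.02, ∠ = arctan(818/5) ≈ 89.65°
pole (s+498): 498 + j818 → |·| = √(498²+818²) = √917128 ≈ 957.67, ∠ = arctan(818/498) ≈ 58.67°
|G| = 1 · 818.04 / 6.4082e+08 ≈ 1.2766e-06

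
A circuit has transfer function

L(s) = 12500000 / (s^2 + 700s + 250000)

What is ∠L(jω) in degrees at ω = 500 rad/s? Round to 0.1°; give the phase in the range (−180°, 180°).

At s = jω = j500:
quadratic: (j500)² + 700·j500 + 250000 = 0 + j350000 → |·| ≈ 3.5e+05, ∠ ≈ 90.00°
∠L = 0.00° − 90.00° = -90.00°

-90.0°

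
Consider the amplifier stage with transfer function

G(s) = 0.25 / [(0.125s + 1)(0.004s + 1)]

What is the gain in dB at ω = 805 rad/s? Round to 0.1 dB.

-62.7 dB

At ω = 805 rad/s:
pole (1 + j805·0.125) = 1 + j100.625 → |·| ≈ 100.63, ∠ ≈ 89.43°
pole (1 + j805·0.004) = 1 + j3.22 → |·| ≈ 3.3717, ∠ ≈ 72.75°
|G| = 0.25 · 1 / (100.63 · 3.3717) ≈ 0.00073682
Gain = 20 log₁₀(0.00073682) ≈ -62.65 dB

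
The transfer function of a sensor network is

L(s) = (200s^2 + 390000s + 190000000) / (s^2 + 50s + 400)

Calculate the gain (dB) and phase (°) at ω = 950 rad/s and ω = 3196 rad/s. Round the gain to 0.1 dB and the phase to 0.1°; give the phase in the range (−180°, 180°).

Substitute s = j950:
Numerator: 200(j950)^2 + 390000(j950) + 190000000 = 9500000 + j370500000
Denominator: (j950)^2 + 50(j950) + 400 = -902100 + j47500
|N| = √(9500000² + 370500000²) ≈ 3.7062e+08, ∠N ≈ 88.53°
|D| = √(902100² + 47500²) ≈ 9.0335e+05, ∠D ≈ 176.99°
|L| = 3.7062e+08 / 9.0335e+05 ≈ 410.27
Gain = 20 log₁₀(410.27) ≈ 52.26 dB
∠L = 88.53° − 176.99° = -88.46°

Substitute s = j3196:
Numerator: 200(j3196)^2 + 390000(j3196) + 190000000 = -1852883200 + j1246440000
Denominator: (j3196)^2 + 50(j3196) + 400 = -10214016 + j159800
|N| = √(1852883200² + 1246440000²) ≈ 2.2331e+09, ∠N ≈ 146.07°
|D| = √(10214016² + 159800²) ≈ 1.0215e+07, ∠D ≈ 179.10°
|L| = 2.2331e+09 / 1.0215e+07 ≈ 218.61
Gain = 20 log₁₀(218.61) ≈ 46.79 dB
∠L = 146.07° − 179.10° = -33.03°

ω = 950: 52.3 dB, -88.5°; ω = 3196: 46.8 dB, -33.0°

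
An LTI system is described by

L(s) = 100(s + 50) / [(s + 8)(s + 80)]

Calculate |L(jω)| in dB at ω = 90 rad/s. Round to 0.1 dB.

At s = jω = j90:
zero (s+50): 50 + j90 → |·| = √(50²+90²) = √10600 ≈ 102.96, ∠ = arctan(90/50) ≈ 60.95°
pole (s+8): 8 + j90 → |·| = √(8²+90²) = √8164 ≈ 90.355, ∠ = arctan(90/8) ≈ 84.92°
pole (s+80): 80 + j90 → |·| = √(80²+90²) = √14500 ≈ 120.42, ∠ = arctan(90/80) ≈ 48.37°
|L| = 100 · 102.96 / 10881 ≈ 0.94624
Gain = 20 log₁₀(0.94624) ≈ -0.48 dB

-0.5 dB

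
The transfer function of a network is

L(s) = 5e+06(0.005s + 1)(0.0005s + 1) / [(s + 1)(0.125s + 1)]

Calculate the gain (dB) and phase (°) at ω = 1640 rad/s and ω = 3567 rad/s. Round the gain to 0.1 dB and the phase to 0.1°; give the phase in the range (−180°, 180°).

ω = 1640: 44.0 dB, -57.3°; ω = 3567: 41.2 dB, -32.3°

At ω = 1640 rad/s:
zero (1 + j1640·0.005) = 1 + j8.2 → |·| ≈ 8.2608, ∠ ≈ 83.05°
zero (1 + j1640·0.0005) = 1 + j0.82 → |·| ≈ 1.2932, ∠ ≈ 39.35°
pole (1 + j1640·1) = 1 + j1640 → |·| ≈ 1640, ∠ ≈ 89.97°
pole (1 + j1640·0.125) = 1 + j205 → |·| ≈ 205, ∠ ≈ 89.72°
|L| = 5e+06 · 8.2608 · 1.2932 / (1640 · 205) ≈ 158.88
Gain = 20 log₁₀(158.88) ≈ 44.02 dB
∠L = (83.05° + 39.35°) − (89.97° + 89.72°) = -57.29°

At ω = 3567 rad/s:
zero (1 + j3567·0.005) = 1 + j17.835 → |·| ≈ 17.863, ∠ ≈ 86.79°
zero (1 + j3567·0.0005) = 1 + j1.7835 → |·| ≈ 2.0447, ∠ ≈ 60.72°
pole (1 + j3567·1) = 1 + j3567 → |·| ≈ 3567, ∠ ≈ 89.98°
pole (1 + j3567·0.125) = 1 + j445.875 → |·| ≈ 445.88, ∠ ≈ 89.87°
|L| = 5e+06 · 17.863 · 2.0447 / (3567 · 445.88) ≈ 114.82
Gain = 20 log₁₀(114.82) ≈ 41.20 dB
∠L = (86.79° + 60.72°) − (89.98° + 89.87°) = -32.34°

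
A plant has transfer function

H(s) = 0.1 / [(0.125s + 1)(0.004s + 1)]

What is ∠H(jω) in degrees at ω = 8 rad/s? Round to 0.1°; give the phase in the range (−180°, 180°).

At ω = 8 rad/s:
pole (1 + j8·0.125) = 1 + j1 → |·| ≈ 1.4142, ∠ ≈ 45.00°
pole (1 + j8·0.004) = 1 + j0.032 → |·| ≈ 1.0005, ∠ ≈ 1.83°
∠H = (0°) − (45.00° + 1.83°) = -46.83°

-46.8°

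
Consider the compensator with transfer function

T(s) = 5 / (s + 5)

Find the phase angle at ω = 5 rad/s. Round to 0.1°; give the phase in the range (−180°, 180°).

-45.0°

Substitute s = j5:
Numerator: 5 = 5 + j0
Denominator: (j5) + 5 = 5 + j5
|N| = √(5² + 0²) ≈ 5, ∠N ≈ 0.00°
|D| = √(5² + 5²) ≈ 7.0711, ∠D ≈ 45.00°
∠T = 0.00° − 45.00° = -45.00°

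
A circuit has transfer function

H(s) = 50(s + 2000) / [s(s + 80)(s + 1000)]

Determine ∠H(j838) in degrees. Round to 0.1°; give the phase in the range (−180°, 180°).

168.2°

At s = jω = j838:
zero (s+2000): 2000 + j838 → |·| = √(2000²+838²) = √4702244 ≈ 2168.5, ∠ = arctan(838/2000) ≈ 22.73°
pole (s+80): 80 + j838 → |·| = √(80²+838²) = √708644 ≈ 841.81, ∠ = arctan(838/80) ≈ 84.55°
pole (s+1000): 1000 + j838 → |·| = √(1000²+838²) = √1702244 ≈ 1304.7, ∠ = arctan(838/1000) ≈ 39.96°
pole at origin: |s| = 838, ∠ = 90.00° (in denominator)
∠H = 22.73° − 214.51° = -191.78° ≡ 168.22° (principal value)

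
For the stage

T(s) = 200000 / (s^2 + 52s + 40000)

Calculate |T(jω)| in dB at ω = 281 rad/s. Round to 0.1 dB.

13.6 dB

At s = jω = j281:
quadratic: (j281)² + 52·j281 + 40000 = -38961 + j14612 → |·| ≈ 41611, ∠ ≈ 159.44°
|T| = 200000 / 41611 ≈ 4.8064
Gain = 20 log₁₀(4.8064) ≈ 13.64 dB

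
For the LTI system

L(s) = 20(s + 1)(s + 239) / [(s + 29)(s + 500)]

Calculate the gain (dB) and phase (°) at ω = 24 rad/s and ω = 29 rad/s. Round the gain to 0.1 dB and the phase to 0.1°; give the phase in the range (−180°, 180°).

ω = 24: 15.7 dB, 51.0°; ω = 29: 16.7 dB, 46.6°

At s = jω = j24:
zero (s+1): 1 + j24 → |·| = √(1²+24²) = √577 ≈ 24.021, ∠ = arctan(24/1) ≈ 87.61°
zero (s+239): 239 + j24 → |·| = √(239²+24²) = √57697 ≈ 240.2, ∠ = arctan(24/239) ≈ 5.73°
pole (s+29): 29 + j24 → |·| = √(29²+24²) = √1417 ≈ 37.643, ∠ = arctan(24/29) ≈ 39.61°
pole (s+500): 500 + j24 → |·| = √(500²+24²) = √250576 ≈ 500.58, ∠ = arctan(24/500) ≈ 2.75°
|L| = 20 · 5769.8 / 18843 ≈ 6.1241
Gain = 20 log₁₀(6.1241) ≈ 15.74 dB
∠L = 93.34° − 42.36° = 50.98°

At s = jω = j29:
zero (s+1): 1 + j29 → |·| = √(1²+29²) = √842 ≈ 29.017, ∠ = arctan(29/1) ≈ 88.03°
zero (s+239): 239 + j29 → |·| = √(239²+29²) = √57962 ≈ 240.75, ∠ = arctan(29/239) ≈ 6.92°
pole (s+29): 29 + j29 → |·| = √(29²+29²) = √1682 ≈ 41.012, ∠ = arctan(29/29) ≈ 45.00°
pole (s+500): 500 + j29 → |·| = √(500²+29²) = √250841 ≈ 500.84, ∠ = arctan(29/500) ≈ 3.32°
|L| = 20 · 6985.8 / 20540 ≈ 6.8021
Gain = 20 log₁₀(6.8021) ≈ 16.65 dB
∠L = 94.95° − 48.32° = 46.63°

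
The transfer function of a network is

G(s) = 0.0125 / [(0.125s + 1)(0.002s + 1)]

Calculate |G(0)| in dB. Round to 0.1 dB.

-38.1 dB

G(0) = 0.0125 · 1 / 1 = 0.0125
20 log₁₀(0.0125) ≈ -38.06 dB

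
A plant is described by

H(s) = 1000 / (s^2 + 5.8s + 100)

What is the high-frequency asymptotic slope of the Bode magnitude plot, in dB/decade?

Each pole contributes −20 dB/decade at high frequency; each zero contributes +20 dB/decade.
Net: 0 zero(s) − 2 pole(s) → -40 dB/decade.

-40 dB/decade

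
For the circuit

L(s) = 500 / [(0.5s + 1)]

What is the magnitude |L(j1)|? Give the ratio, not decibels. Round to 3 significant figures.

At ω = 1 rad/s:
pole (1 + j1·0.5) = 1 + j0.5 → |·| ≈ 1.118, ∠ ≈ 26.57°
|L| = 500 · 1 / (1.118) ≈ 447.23

447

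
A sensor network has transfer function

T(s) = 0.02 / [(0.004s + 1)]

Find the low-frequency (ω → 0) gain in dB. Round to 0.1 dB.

T(0) = 0.02 · 1 / 1 = 0.02
20 log₁₀(0.02) ≈ -33.98 dB

-34.0 dB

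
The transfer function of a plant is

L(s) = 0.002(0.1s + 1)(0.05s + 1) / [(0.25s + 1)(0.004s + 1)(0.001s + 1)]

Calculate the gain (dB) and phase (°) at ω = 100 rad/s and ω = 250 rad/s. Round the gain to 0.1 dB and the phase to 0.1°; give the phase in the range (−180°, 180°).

ω = 100: -48.4 dB, 47.8°; ω = 250: -43.2 dB, 25.0°

At ω = 100 rad/s:
zero (1 + j100·0.1) = 1 + j10 → |·| ≈ 10.05, ∠ ≈ 84.29°
zero (1 + j100·0.05) = 1 + j5 → |·| ≈ 5.099, ∠ ≈ 78.69°
pole (1 + j100·0.25) = 1 + j25 → |·| ≈ 25.02, ∠ ≈ 87.71°
pole (1 + j100·0.004) = 1 + j0.4 → |·| ≈ 1.077, ∠ ≈ 21.80°
pole (1 + j100·0.001) = 1 + j0.1 → |·| ≈ 1.005, ∠ ≈ 5.71°
|L| = 0.002 · 10.05 · 5.099 / (25.02 · 1.077 · 1.005) ≈ 0.0037845
Gain = 20 log₁₀(0.0037845) ≈ -48.44 dB
∠L = (84.29° + 78.69°) − (87.71° + 21.80° + 5.71°) = 47.76°

At ω = 250 rad/s:
zero (1 + j250·0.1) = 1 + j25 → |·| ≈ 25.02, ∠ ≈ 87.71°
zero (1 + j250·0.05) = 1 + j12.5 → |·| ≈ 12.54, ∠ ≈ 85.43°
pole (1 + j250·0.25) = 1 + j62.5 → |·| ≈ 62.508, ∠ ≈ 89.08°
pole (1 + j250·0.004) = 1 + j1 → |·| ≈ 1.4142, ∠ ≈ 45.00°
pole (1 + j250·0.001) = 1 + j0.25 → |·| ≈ 1.0308, ∠ ≈ 14.04°
|L| = 0.002 · 25.02 · 12.54 / (62.508 · 1.4142 · 1.0308) ≈ 0.0068864
Gain = 20 log₁₀(0.0068864) ≈ -43.24 dB
∠L = (87.71° + 85.43°) − (89.08° + 45.00° + 14.04°) = 25.02°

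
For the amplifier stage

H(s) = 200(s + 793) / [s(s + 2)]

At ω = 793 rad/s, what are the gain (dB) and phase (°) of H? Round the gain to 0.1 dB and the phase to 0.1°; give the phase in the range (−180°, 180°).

-9.0 dB, -134.9°

At s = jω = j793:
zero (s+793): 793 + j793 → |·| = √(793²+793²) = √1257698 ≈ 1121.5, ∠ = arctan(793/793) ≈ 45.00°
pole (s+2): 2 + j793 → |·| = √(2²+793²) = √628853 ≈ 793, ∠ = arctan(793/2) ≈ 89.86°
pole at origin: |s| = 793, ∠ = 90.00° (in denominator)
|H| = 200 · 1121.5 / 6.2885e+05 ≈ 0.35668
Gain = 20 log₁₀(0.35668) ≈ -8.95 dB
∠H = 45.00° − 179.86° = -134.86°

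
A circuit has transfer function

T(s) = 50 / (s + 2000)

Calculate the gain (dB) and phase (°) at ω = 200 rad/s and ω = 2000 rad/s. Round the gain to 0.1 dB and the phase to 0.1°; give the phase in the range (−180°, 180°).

Substitute s = j200:
Numerator: 50 = 50 + j0
Denominator: (j200) + 2000 = 2000 + j200
|N| = √(50² + 0²) ≈ 50, ∠N ≈ 0.00°
|D| = √(2000² + 200²) ≈ 2010, ∠D ≈ 5.71°
|T| = 50 / 2010 ≈ 0.024876
Gain = 20 log₁₀(0.024876) ≈ -32.08 dB
∠T = 0.00° − 5.71° = -5.71°

Substitute s = j2000:
Numerator: 50 = 50 + j0
Denominator: (j2000) + 2000 = 2000 + j2000
|N| = √(50² + 0²) ≈ 50, ∠N ≈ 0.00°
|D| = √(2000² + 2000²) ≈ 2828.4, ∠D ≈ 45.00°
|T| = 50 / 2828.4 ≈ 0.017678
Gain = 20 log₁₀(0.017678) ≈ -35.05 dB
∠T = 0.00° − 45.00° = -45.00°

ω = 200: -32.1 dB, -5.7°; ω = 2000: -35.1 dB, -45.0°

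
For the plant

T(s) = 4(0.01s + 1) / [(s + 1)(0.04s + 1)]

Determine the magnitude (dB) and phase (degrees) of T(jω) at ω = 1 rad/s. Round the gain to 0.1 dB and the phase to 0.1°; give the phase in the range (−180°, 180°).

At ω = 1 rad/s:
zero (1 + j1·0.01) = 1 + j0.01 → |·| ≈ 1, ∠ ≈ 0.57°
pole (1 + j1·1) = 1 + j1 → |·| ≈ 1.4142, ∠ ≈ 45.00°
pole (1 + j1·0.04) = 1 + j0.04 → |·| ≈ 1.0008, ∠ ≈ 2.29°
|T| = 4 · 1 / (1.4142 · 1.0008) ≈ 2.8262
Gain = 20 log₁₀(2.8262) ≈ 9.02 dB
∠T = (0.57°) − (45.00° + 2.29°) = -46.72°

9.0 dB, -46.7°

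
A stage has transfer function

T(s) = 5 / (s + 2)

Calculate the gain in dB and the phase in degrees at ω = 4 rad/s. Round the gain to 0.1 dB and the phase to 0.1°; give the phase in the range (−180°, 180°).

At s = jω = j4:
pole (s+2): 2 + j4 → |·| = √(2²+4²) = √20 ≈ 4.4721, ∠ = arctan(4/2) ≈ 63.43°
|T| = 5 / 4.4721 ≈ 1.118
Gain = 20 log₁₀(1.118) ≈ 0.97 dB
∠T = 0.00° − 63.43° = -63.43°

1.0 dB, -63.4°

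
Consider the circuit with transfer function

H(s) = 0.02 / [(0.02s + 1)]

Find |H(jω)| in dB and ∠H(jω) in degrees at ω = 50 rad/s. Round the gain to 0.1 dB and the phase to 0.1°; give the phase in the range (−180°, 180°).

At ω = 50 rad/s:
pole (1 + j50·0.02) = 1 + j1 → |·| ≈ 1.4142, ∠ ≈ 45.00°
|H| = 0.02 · 1 / (1.4142) ≈ 0.014142
Gain = 20 log₁₀(0.014142) ≈ -36.99 dB
∠H = (0°) − (45.00°) = -45.00°

-37.0 dB, -45.0°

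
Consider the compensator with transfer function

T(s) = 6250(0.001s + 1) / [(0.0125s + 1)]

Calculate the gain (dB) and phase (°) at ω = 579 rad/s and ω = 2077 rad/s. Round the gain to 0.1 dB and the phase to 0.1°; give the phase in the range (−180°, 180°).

ω = 579: 59.9 dB, -52.1°; ω = 2077: 54.9 dB, -23.5°

At ω = 579 rad/s:
zero (1 + j579·0.001) = 1 + j0.579 → |·| ≈ 1.1555, ∠ ≈ 30.07°
pole (1 + j579·0.0125) = 1 + j7.2375 → |·| ≈ 7.3063, ∠ ≈ 82.13°
|T| = 6250 · 1.1555 / (7.3063) ≈ 988.44
Gain = 20 log₁₀(988.44) ≈ 59.90 dB
∠T = (30.07°) − (82.13°) = -52.06°

At ω = 2077 rad/s:
zero (1 + j2077·0.001) = 1 + j2.077 → |·| ≈ 2.3052, ∠ ≈ 64.29°
pole (1 + j2077·0.0125) = 1 + j25.9625 → |·| ≈ 25.982, ∠ ≈ 87.79°
|T| = 6250 · 2.3052 / (25.982) ≈ 554.52
Gain = 20 log₁₀(554.52) ≈ 54.88 dB
∠T = (64.29°) − (87.79°) = -23.50°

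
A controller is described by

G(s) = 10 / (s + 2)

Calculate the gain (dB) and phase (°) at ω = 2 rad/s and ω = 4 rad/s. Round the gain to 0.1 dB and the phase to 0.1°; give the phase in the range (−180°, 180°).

ω = 2: 11.0 dB, -45.0°; ω = 4: 7.0 dB, -63.4°

Substitute s = j2:
Numerator: 10 = 10 + j0
Denominator: (j2) + 2 = 2 + j2
|N| = √(10² + 0²) ≈ 10, ∠N ≈ 0.00°
|D| = √(2² + 2²) ≈ 2.8284, ∠D ≈ 45.00°
|G| = 10 / 2.8284 ≈ 3.5356
Gain = 20 log₁₀(3.5356) ≈ 10.97 dB
∠G = 0.00° − 45.00° = -45.00°

Substitute s = j4:
Numerator: 10 = 10 + j0
Denominator: (j4) + 2 = 2 + j4
|N| = √(10² + 0²) ≈ 10, ∠N ≈ 0.00°
|D| = √(2² + 4²) ≈ 4.4721, ∠D ≈ 63.43°
|G| = 10 / 4.4721 ≈ 2.2361
Gain = 20 log₁₀(2.2361) ≈ 6.99 dB
∠G = 0.00° − 63.43° = -63.43°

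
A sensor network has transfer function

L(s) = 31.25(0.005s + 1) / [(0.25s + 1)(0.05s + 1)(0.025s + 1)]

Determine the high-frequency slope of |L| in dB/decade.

Each pole contributes −20 dB/decade at high frequency; each zero contributes +20 dB/decade.
Net: 1 zero(s) − 3 pole(s) → -40 dB/decade.

-40 dB/decade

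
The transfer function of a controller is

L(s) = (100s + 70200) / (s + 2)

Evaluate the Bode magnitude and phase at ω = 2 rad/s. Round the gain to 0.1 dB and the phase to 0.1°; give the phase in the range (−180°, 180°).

87.9 dB, -44.8°

Substitute s = j2:
Numerator: 100(j2) + 70200 = 70200 + j200
Denominator: (j2) + 2 = 2 + j2
|N| = √(70200² + 200²) ≈ 70200, ∠N ≈ 0.16°
|D| = √(2² + 2²) ≈ 2.8284, ∠D ≈ 45.00°
|L| = 70200 / 2.8284 ≈ 24820
Gain = 20 log₁₀(24820) ≈ 87.90 dB
∠L = 0.16° − 45.00° = -44.84°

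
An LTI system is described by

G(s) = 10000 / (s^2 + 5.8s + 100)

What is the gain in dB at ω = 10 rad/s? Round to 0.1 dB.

At s = jω = j10:
quadratic: (j10)² + 5.8·j10 + 100 = 0 + j58 → |·| ≈ 58, ∠ ≈ 90.00°
|G| = 10000 / 58 ≈ 172.41
Gain = 20 log₁₀(172.41) ≈ 44.73 dB

44.7 dB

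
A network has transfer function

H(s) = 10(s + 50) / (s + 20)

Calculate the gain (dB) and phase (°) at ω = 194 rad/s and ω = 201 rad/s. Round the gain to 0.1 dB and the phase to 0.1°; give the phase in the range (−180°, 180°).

At s = jω = j194:
zero (s+50): 50 + j194 → |·| = √(50²+194²) = √40136 ≈ 200.34, ∠ = arctan(194/50) ≈ 75.55°
pole (s+20): 20 + j194 → |·| = √(20²+194²) = √38036 ≈ 195.03, ∠ = arctan(194/20) ≈ 84.11°
|H| = 10 · 200.34 / 195.03 ≈ 10.272
Gain = 20 log₁₀(10.272) ≈ 20.23 dB
∠H = 75.55° − 84.11° = -8.56°

At s = jω = j201:
zero (s+50): 50 + j201 → |·| = √(50²+201²) = √42901 ≈ 207.13, ∠ = arctan(201/50) ≈ 76.03°
pole (s+20): 20 + j201 → |·| = √(20²+201²) = √40801 ≈ 201.99, ∠ = arctan(201/20) ≈ 84.32°
|H| = 10 · 207.13 / 201.99 ≈ 10.254
Gain = 20 log₁₀(10.254) ≈ 20.22 dB
∠H = 76.03° − 84.32° = -8.29°

ω = 194: 20.2 dB, -8.6°; ω = 201: 20.2 dB, -8.3°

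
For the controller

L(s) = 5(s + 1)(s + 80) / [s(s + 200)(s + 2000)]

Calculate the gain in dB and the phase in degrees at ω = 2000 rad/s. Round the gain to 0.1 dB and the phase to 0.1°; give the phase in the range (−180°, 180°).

At s = jω = j2000:
zero (s+1): 1 + j2000 → |·| = √(1²+2000²) = √4000001 ≈ 2000, ∠ = arctan(2000/1) ≈ 89.97°
zero (s+80): 80 + j2000 → |·| = √(80²+2000²) = √4006400 ≈ 2001.6, ∠ = arctan(2000/80) ≈ 87.71°
pole (s+200): 200 + j2000 → |·| = √(200²+2000²) = √4040000 ≈ 2010, ∠ = arctan(2000/200) ≈ 84.29°
pole (s+2000): 2000 + j2000 → |·| = √(2000²+2000²) = √8000000 ≈ 2828.4, ∠ = arctan(2000/2000) ≈ 45.00°
pole at origin: |s| = 2000, ∠ = 90.00° (in denominator)
|L| = 5 · 4.0032e+06 / 1.137e+10 ≈ 0.0017604
Gain = 20 log₁₀(0.0017604) ≈ -55.09 dB
∠L = 177.68° − 219.29° = -41.61°

-55.1 dB, -41.6°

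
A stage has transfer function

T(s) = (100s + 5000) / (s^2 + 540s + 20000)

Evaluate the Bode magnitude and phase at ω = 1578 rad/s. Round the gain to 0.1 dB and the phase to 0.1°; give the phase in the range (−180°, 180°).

-24.4 dB, -72.8°

Substitute s = j1578:
Numerator: 100(j1578) + 5000 = 5000 + j157800
Denominator: (j1578)^2 + 540(j1578) + 20000 = -2470084 + j852120
|N| = √(5000² + 157800²) ≈ 1.5788e+05, ∠N ≈ 88.19°
|D| = √(2470084² + 852120²) ≈ 2.6129e+06, ∠D ≈ 160.97°
|T| = 1.5788e+05 / 2.6129e+06 ≈ 0.060423
Gain = 20 log₁₀(0.060423) ≈ -24.38 dB
∠T = 88.19° − 160.97° = -72.78°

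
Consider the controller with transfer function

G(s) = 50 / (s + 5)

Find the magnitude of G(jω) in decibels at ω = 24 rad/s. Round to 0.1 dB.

At s = jω = j24:
pole (s+5): 5 + j24 → |·| = √(5²+24²) = √601 ≈ 24.515, ∠ = arctan(24/5) ≈ 78.23°
|G| = 50 / 24.515 ≈ 2.0396
Gain = 20 log₁₀(2.0396) ≈ 6.19 dB

6.2 dB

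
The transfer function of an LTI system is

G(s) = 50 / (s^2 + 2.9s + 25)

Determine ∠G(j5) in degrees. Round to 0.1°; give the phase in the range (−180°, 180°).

At s = jω = j5:
quadratic: (j5)² + 2.9·j5 + 25 = 0 + j14.5 → |·| ≈ 14.5, ∠ ≈ 90.00°
∠G = 0.00° − 90.00° = -90.00°

-90.0°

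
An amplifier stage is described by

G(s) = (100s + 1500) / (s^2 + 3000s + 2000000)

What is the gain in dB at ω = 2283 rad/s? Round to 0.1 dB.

-30.4 dB

Substitute s = j2283:
Numerator: 100(j2283) + 1500 = 1500 + j228300
Denominator: (j2283)^2 + 3000(j2283) + 2000000 = -3212089 + j6849000
|N| = √(1500² + 228300²) ≈ 2.283e+05, ∠N ≈ 89.62°
|D| = √(3212089² + 6849000²) ≈ 7.5648e+06, ∠D ≈ 115.13°
|G| = 2.283e+05 / 7.5648e+06 ≈ 0.030179
Gain = 20 log₁₀(0.030179) ≈ -30.41 dB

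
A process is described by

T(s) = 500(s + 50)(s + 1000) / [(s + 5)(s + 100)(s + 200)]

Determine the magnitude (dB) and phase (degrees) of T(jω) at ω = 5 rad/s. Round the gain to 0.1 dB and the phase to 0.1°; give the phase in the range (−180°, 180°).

At s = jω = j5:
zero (s+50): 50 + j5 → |·| = √(50²+5²) = √2525 ≈ 50.249, ∠ = arctan(5/50) ≈ 5.71°
zero (s+1000): 1000 + j5 → |·| = √(1000²+5²) = √1000025 ≈ 1000, ∠ = arctan(5/1000) ≈ 0.29°
pole (s+5): 5 + j5 → |·| = √(5²+5²) = √50 ≈ 7.0711, ∠ = arctan(5/5) ≈ 45.00°
pole (s+100): 100 + j5 → |·| = √(100²+5²) = √10025 ≈ 100.12, ∠ = arctan(5/100) ≈ 2.86°
pole (s+200): 200 + j5 → |·| = √(200²+5²) = √40025 ≈ 200.06, ∠ = arctan(5/200) ≈ 1.43°
|T| = 500 · 50249 / 1.4163e+05 ≈ 177.4
Gain = 20 log₁₀(177.4) ≈ 44.98 dB
∠T = 6.00° − 49.29° = -43.29°

45.0 dB, -43.3°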